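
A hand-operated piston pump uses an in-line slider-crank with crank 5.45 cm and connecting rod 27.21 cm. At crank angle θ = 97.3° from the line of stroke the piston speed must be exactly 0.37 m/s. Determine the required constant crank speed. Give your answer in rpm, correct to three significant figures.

For an in-line slider-crank, |v_piston| = rω|sinθ|·[1 + r cosθ/√(L² − r² sin²θ)].
With r = 0.0545 m, L = 0.2721 m, θ = 97.3°: the bracketed kinematic factor |dx/dθ| = 0.052654 m.
ω = v/|dx/dθ| = 0.37/0.052654 = 7.0269 rad/s.
N = 60ω/(2π) = 67.102 rpm.

67.1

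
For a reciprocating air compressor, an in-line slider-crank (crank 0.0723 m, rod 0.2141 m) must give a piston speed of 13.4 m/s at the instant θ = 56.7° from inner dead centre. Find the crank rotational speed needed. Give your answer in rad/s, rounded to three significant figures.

186

For an in-line slider-crank, |v_piston| = rω|sinθ|·[1 + r cosθ/√(L² − r² sin²θ)].
With r = 0.0723 m, L = 0.2141 m, θ = 56.7°: the bracketed kinematic factor |dx/dθ| = 0.072107 m.
ω = v/|dx/dθ| = 13.4/0.072107 = 185.83 rad/s.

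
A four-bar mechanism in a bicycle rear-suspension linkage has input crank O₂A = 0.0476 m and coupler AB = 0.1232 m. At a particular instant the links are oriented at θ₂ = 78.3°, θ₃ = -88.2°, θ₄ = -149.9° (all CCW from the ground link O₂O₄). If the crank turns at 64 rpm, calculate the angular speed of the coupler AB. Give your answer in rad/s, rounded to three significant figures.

2.19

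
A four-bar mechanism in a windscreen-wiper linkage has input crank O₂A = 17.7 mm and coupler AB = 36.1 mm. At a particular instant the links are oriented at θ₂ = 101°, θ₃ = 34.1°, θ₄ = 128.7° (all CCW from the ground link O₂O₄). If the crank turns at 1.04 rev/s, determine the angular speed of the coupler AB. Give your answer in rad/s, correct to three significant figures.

1.49

ω₂ = 6.535 rad/s (from 1.04 rev/s).
Differentiating the loop-closure r₂e^{iθ₂}+r₃e^{iθ₃}=r₁+r₄e^{iθ₄} gives r₂ω₂e^{iθ₂}+r₃ω₃e^{iθ₃}=r₄ω₄e^{iθ₄}.
Eliminating the other unknown: ω₃ = r₂ω₂ sin(θ₄−θ₂) / [r₃ sin(θ₃−θ₄)].
Numerator sine = +0.46484; denominator sine = -0.99678.
Result = 0.0177·6.535·(+0.46484) / (0.0361·(-0.99678)) = -1.4941 rad/s; magnitude 1.4941 rad/s.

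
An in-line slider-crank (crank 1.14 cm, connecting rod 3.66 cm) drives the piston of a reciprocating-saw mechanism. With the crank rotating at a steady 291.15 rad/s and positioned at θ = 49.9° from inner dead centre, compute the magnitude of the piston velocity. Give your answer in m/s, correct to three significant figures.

ω = 291.1 rad/s
For an in-line slider-crank, x = r cosθ + √(L² − r² sin²θ), so v = −rω sinθ·[1 + r cosθ/√(L² − r² sin²θ)].
With r = 0.0114 m, L = 0.0366 m, θ = 49.9°: √(L² − r² sin²θ) = 0.035546 m.
v = −0.0114·291.1·0.76492·[1 + 0.0114·0.64412/0.035546] = -3.0633 m/s.
|v| = 3.0633 m/s.

3.06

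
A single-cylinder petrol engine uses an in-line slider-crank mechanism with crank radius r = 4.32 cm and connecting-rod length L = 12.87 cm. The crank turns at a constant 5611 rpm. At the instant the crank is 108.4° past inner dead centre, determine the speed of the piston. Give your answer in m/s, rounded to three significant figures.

21.4

ω = 2π·5611/60 = 587.6 rad/s
For an in-line slider-crank, x = r cosθ + √(L² − r² sin²θ), so v = −rω sinθ·[1 + r cosθ/√(L² − r² sin²θ)].
With r = 0.0432 m, L = 0.1287 m, θ = 108.4°: √(L² − r² sin²θ) = 0.122 m.
v = −0.0432·587.6·0.94888·[1 + 0.0432·-0.31565/0.122] = -21.394 m/s.
|v| = 21.394 m/s.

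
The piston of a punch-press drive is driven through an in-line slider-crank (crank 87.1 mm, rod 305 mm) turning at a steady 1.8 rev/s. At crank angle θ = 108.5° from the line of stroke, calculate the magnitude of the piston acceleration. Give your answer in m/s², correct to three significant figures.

ω = 2π·1.8 = 11.31 rad/s
x(θ) = r cosθ + √(L² − r² sin²θ); with ω constant, a = ω²·d²x/dθ².
d²x/dθ² = −r cosθ − r²(cos2θ)/√u − r⁴ sin²2θ/(4u^{3/2}),  u = L² − r² sin²θ = 0.0862024 m².
Substituting r = 0.0871 m, L = 0.305 m, θ = 108.5°: d²x/dθ² = +0.048067 m.
a = ω²·d²x/dθ² = (11.31)²·(+0.048067) = +6.1483 m/s²;  |a| = 6.1483 m/s².

6.15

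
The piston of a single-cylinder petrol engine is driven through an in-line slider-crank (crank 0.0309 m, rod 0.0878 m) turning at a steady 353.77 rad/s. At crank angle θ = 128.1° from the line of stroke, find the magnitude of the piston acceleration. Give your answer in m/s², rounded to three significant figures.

2680

ω = 353.8 rad/s
x(θ) = r cosθ + √(L² − r² sin²θ); with ω constant, a = ω²·d²x/dθ².
d²x/dθ² = −r cosθ − r²(cos2θ)/√u − r⁴ sin²2θ/(4u^{3/2}),  u = L² − r² sin²θ = 0.00711756 m².
Substituting r = 0.0309 m, L = 0.0878 m, θ = 128.1°: d²x/dθ² = +0.021408 m.
a = ω²·d²x/dθ² = (353.8)²·(+0.021408) = +2679.3 m/s²;  |a| = 2679.3 m/s².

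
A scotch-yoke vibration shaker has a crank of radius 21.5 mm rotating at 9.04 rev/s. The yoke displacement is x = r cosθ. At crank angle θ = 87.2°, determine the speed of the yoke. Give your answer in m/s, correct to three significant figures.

1.22

ω = 56.8 rad/s (from 9.04 rev/s).
x = r cosθ ⇒ ẋ = −rω sinθ.
|v| = rω|sinθ| = 0.0215·56.8·|sin 87.2°| = 1.2197 m/s.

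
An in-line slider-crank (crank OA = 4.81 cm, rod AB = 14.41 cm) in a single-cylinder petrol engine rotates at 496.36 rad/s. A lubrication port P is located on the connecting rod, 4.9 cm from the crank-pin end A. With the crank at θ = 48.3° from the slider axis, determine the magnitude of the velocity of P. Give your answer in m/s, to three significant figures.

21.9

ω = 496.4 rad/s.  Crank-pin speed |V_A| = rω = 23.875 m/s, perpendicular to OA.
Rod angle: sinφ = −(r/L) sinθ ⇒ φ = -14.432°; ω_rod = −rω cosθ/√(L²−r²sin²θ) = -113.81 rad/s.
V_P = V_A + ω_rod × AP, with AP = 0.049 m along the rod.
Components: V_Px = −rω sinθ − a·ω_rod·sinφ = -19.216 m/s;  V_Py = rω cosθ + a·ω_rod·cosφ = +10.482 m/s.
|V_P| = √(V_Px² + V_Py²) = 21.889 m/s.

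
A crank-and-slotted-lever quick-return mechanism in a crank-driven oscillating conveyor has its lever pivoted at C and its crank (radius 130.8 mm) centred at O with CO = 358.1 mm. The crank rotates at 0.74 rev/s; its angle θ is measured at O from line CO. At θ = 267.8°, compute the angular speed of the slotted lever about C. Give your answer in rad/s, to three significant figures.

ω = 4.65 rad/s (from 0.74 rev/s).
Crank pin A relative to C: A = (d + r cosθ, r sinθ); lever angle φ = atan2(r sinθ, d + r cosθ).
Differentiating tanφ: φ̇ = rω(d cosθ + r)/(d² + r² + 2dr cosθ).
d² + r² + 2dr cosθ = |CA|² = 0.141748 m²;  d cosθ + r = +0.11705 m.
|ω_lever| = |0.1308·4.65·+0.11705| / 0.141748 = 0.50221 rad/s.

0.502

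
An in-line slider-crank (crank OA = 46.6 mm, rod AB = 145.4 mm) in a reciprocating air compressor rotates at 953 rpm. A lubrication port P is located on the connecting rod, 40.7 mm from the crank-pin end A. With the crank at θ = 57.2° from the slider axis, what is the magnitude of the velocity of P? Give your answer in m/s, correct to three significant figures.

4.49

ω = 99.8 rad/s.  Crank-pin speed |V_A| = rω = 4.6506 m/s, perpendicular to OA.
Rod angle: sinφ = −(r/L) sinθ ⇒ φ = -15.628°; ω_rod = −rω cosθ/√(L²−r²sin²θ) = -17.992 rad/s.
V_P = V_A + ω_rod × AP, with AP = 0.0407 m along the rod.
Components: V_Px = −rω sinθ − a·ω_rod·sinφ = -4.1064 m/s;  V_Py = rω cosθ + a·ω_rod·cosφ = +1.8141 m/s.
|V_P| = √(V_Px² + V_Py²) = 4.4892 m/s.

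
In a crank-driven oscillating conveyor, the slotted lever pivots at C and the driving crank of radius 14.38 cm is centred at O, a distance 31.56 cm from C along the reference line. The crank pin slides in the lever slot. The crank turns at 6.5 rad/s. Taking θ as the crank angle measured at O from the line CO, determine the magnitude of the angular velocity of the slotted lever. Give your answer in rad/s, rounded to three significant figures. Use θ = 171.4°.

ω = 6.5 rad/s
Crank pin A relative to C: A = (d + r cosθ, r sinθ); lever angle φ = atan2(r sinθ, d + r cosθ).
Differentiating tanφ: φ̇ = rω(d cosθ + r)/(d² + r² + 2dr cosθ).
d² + r² + 2dr cosθ = |CA|² = 0.0305358 m²;  d cosθ + r = -0.16825 m.
|ω_lever| = |0.1438·6.5·-0.16825| / 0.0305358 = 5.1502 rad/s.

5.15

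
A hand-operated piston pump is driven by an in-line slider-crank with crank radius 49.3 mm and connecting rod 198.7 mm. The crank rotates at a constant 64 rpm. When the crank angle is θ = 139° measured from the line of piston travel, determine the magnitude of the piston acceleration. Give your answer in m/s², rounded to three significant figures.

ω = 2π·64/60 = 6.702 rad/s
x(θ) = r cosθ + √(L² − r² sin²θ); with ω constant, a = ω²·d²x/dθ².
d²x/dθ² = −r cosθ − r²(cos2θ)/√u − r⁴ sin²2θ/(4u^{3/2}),  u = L² − r² sin²θ = 0.0384356 m².
Substituting r = 0.0493 m, L = 0.1987 m, θ = 139°: d²x/dθ² = +0.03529 m.
a = ω²·d²x/dθ² = (6.702)²·(+0.03529) = +1.5851 m/s²;  |a| = 1.5851 m/s².

1.59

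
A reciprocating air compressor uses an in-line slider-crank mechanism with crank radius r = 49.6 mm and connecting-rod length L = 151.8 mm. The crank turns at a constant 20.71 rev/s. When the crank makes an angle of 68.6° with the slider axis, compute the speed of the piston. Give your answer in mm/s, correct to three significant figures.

6760

ω = 2π·20.7 = 130.1 rad/s
For an in-line slider-crank, x = r cosθ + √(L² − r² sin²θ), so v = −rω sinθ·[1 + r cosθ/√(L² − r² sin²θ)].
With r = 0.0496 m, L = 0.1518 m, θ = 68.6°: √(L² − r² sin²θ) = 0.14461 m.
v = −0.0496·130.1·0.93106·[1 + 0.0496·0.36488/0.14461] = -6.7613 m/s.
|v| = 6.7613 m/s = 6761.3 mm/s.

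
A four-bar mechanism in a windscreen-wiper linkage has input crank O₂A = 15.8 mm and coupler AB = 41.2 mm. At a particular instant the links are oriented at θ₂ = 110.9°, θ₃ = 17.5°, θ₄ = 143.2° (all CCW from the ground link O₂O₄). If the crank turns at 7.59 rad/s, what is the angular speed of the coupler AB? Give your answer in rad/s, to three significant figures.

1.92

ω₂ = 7.59 rad/s
Differentiating the loop-closure r₂e^{iθ₂}+r₃e^{iθ₃}=r₁+r₄e^{iθ₄} gives r₂ω₂e^{iθ₂}+r₃ω₃e^{iθ₃}=r₄ω₄e^{iθ₄}.
Eliminating the other unknown: ω₃ = r₂ω₂ sin(θ₄−θ₂) / [r₃ sin(θ₃−θ₄)].
Numerator sine = +0.53435; denominator sine = -0.81208.
Result = 0.0158·7.59·(+0.53435) / (0.0412·(-0.81208)) = -1.9153 rad/s; magnitude 1.9153 rad/s.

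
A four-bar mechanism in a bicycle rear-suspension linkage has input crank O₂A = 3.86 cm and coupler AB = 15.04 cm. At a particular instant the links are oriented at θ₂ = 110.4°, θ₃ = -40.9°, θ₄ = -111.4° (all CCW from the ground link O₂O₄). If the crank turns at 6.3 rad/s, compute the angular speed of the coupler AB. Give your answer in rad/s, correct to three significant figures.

ω₂ = 6.3 rad/s
Differentiating the loop-closure r₂e^{iθ₂}+r₃e^{iθ₃}=r₁+r₄e^{iθ₄} gives r₂ω₂e^{iθ₂}+r₃ω₃e^{iθ₃}=r₄ω₄e^{iθ₄}.
Eliminating the other unknown: ω₃ = r₂ω₂ sin(θ₄−θ₂) / [r₃ sin(θ₃−θ₄)].
Numerator sine = +0.66653; denominator sine = +0.94264.
Result = 0.0386·6.3·(+0.66653) / (0.1504·(+0.94264)) = +1.1433 rad/s; magnitude 1.1433 rad/s.

1.14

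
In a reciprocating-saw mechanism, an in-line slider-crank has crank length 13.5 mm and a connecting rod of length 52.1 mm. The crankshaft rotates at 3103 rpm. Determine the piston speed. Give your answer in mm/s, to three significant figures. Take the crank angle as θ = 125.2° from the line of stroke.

3040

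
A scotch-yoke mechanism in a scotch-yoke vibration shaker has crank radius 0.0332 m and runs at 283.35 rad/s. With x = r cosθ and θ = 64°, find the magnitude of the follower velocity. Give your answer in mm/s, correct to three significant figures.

8460

ω = 283.4 rad/s
x = r cosθ ⇒ ẋ = −rω sinθ.
|v| = rω|sinθ| = 0.0332·283.4·|sin 64°| = 8.4552 m/s = 8455.2 mm/s.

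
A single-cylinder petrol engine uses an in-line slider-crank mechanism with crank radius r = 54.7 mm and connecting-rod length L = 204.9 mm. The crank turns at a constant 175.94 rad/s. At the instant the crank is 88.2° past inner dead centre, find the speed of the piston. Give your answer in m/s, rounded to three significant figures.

9.70

ω = 175.9 rad/s
For an in-line slider-crank, x = r cosθ + √(L² − r² sin²θ), so v = −rω sinθ·[1 + r cosθ/√(L² − r² sin²θ)].
With r = 0.0547 m, L = 0.2049 m, θ = 88.2°: √(L² − r² sin²θ) = 0.19747 m.
v = −0.0547·175.9·0.99951·[1 + 0.0547·0.03141/0.19747] = -9.7029 m/s.
|v| = 9.7029 m/s.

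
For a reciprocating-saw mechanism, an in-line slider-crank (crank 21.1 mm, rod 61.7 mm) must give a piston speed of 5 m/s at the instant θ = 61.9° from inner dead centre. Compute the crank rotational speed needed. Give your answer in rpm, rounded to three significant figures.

2190

For an in-line slider-crank, |v_piston| = rω|sinθ|·[1 + r cosθ/√(L² − r² sin²θ)].
With r = 0.0211 m, L = 0.0617 m, θ = 61.9°: the bracketed kinematic factor |dx/dθ| = 0.021757 m.
ω = v/|dx/dθ| = 5/0.021757 = 229.81 rad/s.
N = 60ω/(2π) = 2194.5 rpm.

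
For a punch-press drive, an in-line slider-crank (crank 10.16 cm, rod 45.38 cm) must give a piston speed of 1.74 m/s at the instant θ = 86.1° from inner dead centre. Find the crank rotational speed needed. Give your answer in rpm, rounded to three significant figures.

For an in-line slider-crank, |v_piston| = rω|sinθ|·[1 + r cosθ/√(L² − r² sin²θ)].
With r = 0.1016 m, L = 0.4538 m, θ = 86.1°: the bracketed kinematic factor |dx/dθ| = 0.10295 m.
ω = v/|dx/dθ| = 1.74/0.10295 = 16.902 rad/s.
N = 60ω/(2π) = 161.4 rpm.

161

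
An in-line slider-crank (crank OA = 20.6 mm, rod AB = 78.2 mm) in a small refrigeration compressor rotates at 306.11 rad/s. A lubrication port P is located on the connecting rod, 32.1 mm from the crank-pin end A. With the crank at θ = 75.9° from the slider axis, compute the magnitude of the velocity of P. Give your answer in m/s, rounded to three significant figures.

ω = 306.1 rad/s.  Crank-pin speed |V_A| = rω = 6.3059 m/s, perpendicular to OA.
Rod angle: sinφ = −(r/L) sinθ ⇒ φ = -14.803°; ω_rod = −rω cosθ/√(L²−r²sin²θ) = -20.319 rad/s.
V_P = V_A + ω_rod × AP, with AP = 0.0321 m along the rod.
Components: V_Px = −rω sinθ − a·ω_rod·sinφ = -6.2825 m/s;  V_Py = rω cosθ + a·ω_rod·cosφ = +0.90561 m/s.
|V_P| = √(V_Px² + V_Py²) = 6.3475 m/s.

6.35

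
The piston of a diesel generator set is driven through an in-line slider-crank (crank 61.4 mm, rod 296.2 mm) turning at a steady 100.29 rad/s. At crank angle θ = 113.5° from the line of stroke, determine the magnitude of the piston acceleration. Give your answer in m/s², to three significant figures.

334

ω = 100.3 rad/s
x(θ) = r cosθ + √(L² − r² sin²θ); with ω constant, a = ω²·d²x/dθ².
d²x/dθ² = −r cosθ − r²(cos2θ)/√u − r⁴ sin²2θ/(4u^{3/2}),  u = L² − r² sin²θ = 0.0845639 m².
Substituting r = 0.0614 m, L = 0.2962 m, θ = 113.5°: d²x/dθ² = +0.033247 m.
a = ω²·d²x/dθ² = (100.3)²·(+0.033247) = +334.41 m/s²;  |a| = 334.41 m/s².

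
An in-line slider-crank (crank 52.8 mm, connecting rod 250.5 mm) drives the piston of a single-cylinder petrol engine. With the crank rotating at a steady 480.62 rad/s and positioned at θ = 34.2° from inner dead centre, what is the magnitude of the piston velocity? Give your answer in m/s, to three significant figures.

16.8

ω = 480.6 rad/s
For an in-line slider-crank, x = r cosθ + √(L² − r² sin²θ), so v = −rω sinθ·[1 + r cosθ/√(L² − r² sin²θ)].
With r = 0.0528 m, L = 0.2505 m, θ = 34.2°: √(L² − r² sin²θ) = 0.24874 m.
v = −0.0528·480.6·0.56208·[1 + 0.0528·0.82708/0.24874] = -16.768 m/s.
|v| = 16.768 m/s.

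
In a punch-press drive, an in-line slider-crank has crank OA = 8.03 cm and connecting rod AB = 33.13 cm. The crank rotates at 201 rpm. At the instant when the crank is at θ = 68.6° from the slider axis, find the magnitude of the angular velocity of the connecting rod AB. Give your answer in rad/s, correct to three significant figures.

ω = 21.05 rad/s (converted from 201 rpm).
The rod makes angle φ with the slider axis where L sinφ = r sinθ; differentiating, L cosφ·φ̇ = r ω cosθ.
L cosφ = √(L² − r² sin²θ) = 0.32275 m.
|ω_rod| = r ω |cosθ| / √(L² − r² sin²θ) = 0.0803·21.05·0.36488/0.32275 = 1.9108 rad/s.

1.91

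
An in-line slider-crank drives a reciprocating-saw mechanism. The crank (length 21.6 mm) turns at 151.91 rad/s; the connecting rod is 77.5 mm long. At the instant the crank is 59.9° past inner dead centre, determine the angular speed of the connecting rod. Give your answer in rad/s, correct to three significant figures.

21.9

ω = 151.9 rad/s
The rod makes angle φ with the slider axis where L sinφ = r sinθ; differentiating, L cosφ·φ̇ = r ω cosθ.
L cosφ = √(L² − r² sin²θ) = 0.075213 m.
|ω_rod| = r ω |cosθ| / √(L² − r² sin²θ) = 0.0216·151.9·0.50151/0.075213 = 21.879 rad/s.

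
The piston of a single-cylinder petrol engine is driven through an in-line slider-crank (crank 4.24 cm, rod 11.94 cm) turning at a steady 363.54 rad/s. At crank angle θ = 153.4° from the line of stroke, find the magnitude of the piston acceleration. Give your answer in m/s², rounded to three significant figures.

3760

ω = 363.5 rad/s
x(θ) = r cosθ + √(L² − r² sin²θ); with ω constant, a = ω²·d²x/dθ².
d²x/dθ² = −r cosθ − r²(cos2θ)/√u − r⁴ sin²2θ/(4u^{3/2}),  u = L² − r² sin²θ = 0.0138959 m².
Substituting r = 0.0424 m, L = 0.1194 m, θ = 153.4°: d²x/dθ² = +0.02846 m.
a = ω²·d²x/dθ² = (363.5)²·(+0.02846) = +3761.4 m/s²;  |a| = 3761.4 m/s².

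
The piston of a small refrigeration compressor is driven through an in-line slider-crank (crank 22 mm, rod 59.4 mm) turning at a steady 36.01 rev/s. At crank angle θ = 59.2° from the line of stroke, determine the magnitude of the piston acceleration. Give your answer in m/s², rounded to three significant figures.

380

ω = 2π·36 = 226.3 rad/s
x(θ) = r cosθ + √(L² − r² sin²θ); with ω constant, a = ω²·d²x/dθ².
d²x/dθ² = −r cosθ − r²(cos2θ)/√u − r⁴ sin²2θ/(4u^{3/2}),  u = L² − r² sin²θ = 0.00317126 m².
Substituting r = 0.022 m, L = 0.0594 m, θ = 59.2°: d²x/dθ² = -0.0074309 m.
a = ω²·d²x/dθ² = (226.3)²·(-0.0074309) = -380.4 m/s²;  |a| = 380.4 m/s².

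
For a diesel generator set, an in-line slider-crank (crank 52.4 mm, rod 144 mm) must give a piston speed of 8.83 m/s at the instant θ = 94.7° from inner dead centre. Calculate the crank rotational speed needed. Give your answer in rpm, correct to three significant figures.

1670

For an in-line slider-crank, |v_piston| = rω|sinθ|·[1 + r cosθ/√(L² − r² sin²θ)].
With r = 0.0524 m, L = 0.144 m, θ = 94.7°: the bracketed kinematic factor |dx/dθ| = 0.050553 m.
ω = v/|dx/dθ| = 8.83/0.050553 = 174.67 rad/s.
N = 60ω/(2π) = 1668 rpm.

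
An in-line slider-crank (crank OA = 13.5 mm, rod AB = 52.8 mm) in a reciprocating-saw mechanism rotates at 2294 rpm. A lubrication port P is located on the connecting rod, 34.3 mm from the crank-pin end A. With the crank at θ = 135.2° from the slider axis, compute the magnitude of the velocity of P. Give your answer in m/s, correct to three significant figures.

ω = 240.2 rad/s.  Crank-pin speed |V_A| = rω = 3.2431 m/s, perpendicular to OA.
Rod angle: sinφ = −(r/L) sinθ ⇒ φ = -10.379°; ω_rod = −rω cosθ/√(L²−r²sin²θ) = +44.308 rad/s.
V_P = V_A + ω_rod × AP, with AP = 0.0343 m along the rod.
Components: V_Px = −rω sinθ − a·ω_rod·sinφ = -2.0114 m/s;  V_Py = rω cosθ + a·ω_rod·cosφ = -0.80629 m/s.
|V_P| = √(V_Px² + V_Py²) = 2.167 m/s.

2.17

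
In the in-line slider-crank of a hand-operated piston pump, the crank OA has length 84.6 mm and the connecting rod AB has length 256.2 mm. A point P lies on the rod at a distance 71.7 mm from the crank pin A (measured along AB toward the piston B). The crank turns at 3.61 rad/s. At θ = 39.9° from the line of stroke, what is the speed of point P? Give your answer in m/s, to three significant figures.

0.269

ω = 3.61 rad/s.  Crank-pin speed |V_A| = rω = 0.30541 m/s, perpendicular to OA.
Rod angle: sinφ = −(r/L) sinθ ⇒ φ = -12.229°; ω_rod = −rω cosθ/√(L²−r²sin²θ) = -0.93574 rad/s.
V_P = V_A + ω_rod × AP, with AP = 0.0717 m along the rod.
Components: V_Px = −rω sinθ − a·ω_rod·sinφ = -0.21011 m/s;  V_Py = rω cosθ + a·ω_rod·cosφ = +0.16873 m/s.
|V_P| = √(V_Px² + V_Py²) = 0.26947 m/s.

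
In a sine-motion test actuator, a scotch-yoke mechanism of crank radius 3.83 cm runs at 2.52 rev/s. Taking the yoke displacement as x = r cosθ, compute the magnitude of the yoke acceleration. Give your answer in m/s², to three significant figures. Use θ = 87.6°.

ω = 15.83 rad/s (from 2.52 rev/s).
x = r cosθ ⇒ ẍ = −rω² cosθ (ω constant).
|a| = rω²|cosθ| = 0.0383·(15.83)²·|cos 87.6°| = 0.40209 m/s².

0.402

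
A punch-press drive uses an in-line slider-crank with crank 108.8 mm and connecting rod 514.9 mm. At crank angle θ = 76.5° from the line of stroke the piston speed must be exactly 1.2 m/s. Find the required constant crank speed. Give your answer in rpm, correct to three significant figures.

103

For an in-line slider-crank, |v_piston| = rω|sinθ|·[1 + r cosθ/√(L² − r² sin²θ)].
With r = 0.1088 m, L = 0.5149 m, θ = 76.5°: the bracketed kinematic factor |dx/dθ| = 0.11113 m.
ω = v/|dx/dθ| = 1.2/0.11113 = 10.799 rad/s.
N = 60ω/(2π) = 103.12 rpm.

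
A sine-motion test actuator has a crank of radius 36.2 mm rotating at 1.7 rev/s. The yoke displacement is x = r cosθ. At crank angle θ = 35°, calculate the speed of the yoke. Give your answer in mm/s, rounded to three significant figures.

ω = 10.68 rad/s (from 1.7 rev/s).
x = r cosθ ⇒ ẋ = −rω sinθ.
|v| = rω|sinθ| = 0.0362·10.68·|sin 35°| = 0.22178 m/s = 221.78 mm/s.

222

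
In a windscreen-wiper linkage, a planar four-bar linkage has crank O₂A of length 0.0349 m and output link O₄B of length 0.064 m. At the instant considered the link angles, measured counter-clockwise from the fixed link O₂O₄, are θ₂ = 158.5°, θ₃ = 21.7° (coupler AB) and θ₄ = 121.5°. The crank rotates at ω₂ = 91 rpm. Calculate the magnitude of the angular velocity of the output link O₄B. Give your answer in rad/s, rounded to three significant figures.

ω₂ = 9.529 rad/s (from 91 rpm).
Differentiating the loop-closure r₂e^{iθ₂}+r₃e^{iθ₃}=r₁+r₄e^{iθ₄} gives r₂ω₂e^{iθ₂}+r₃ω₃e^{iθ₃}=r₄ω₄e^{iθ₄}.
Eliminating the other unknown: ω₄ = r₂ω₂ sin(θ₂−θ₃) / [r₄ sin(θ₄−θ₃)].
Numerator sine = +0.68455; denominator sine = +0.98541.
Result = 0.0349·9.529·(+0.68455) / (0.064·(+0.98541)) = +3.61 rad/s; magnitude 3.61 rad/s.

3.61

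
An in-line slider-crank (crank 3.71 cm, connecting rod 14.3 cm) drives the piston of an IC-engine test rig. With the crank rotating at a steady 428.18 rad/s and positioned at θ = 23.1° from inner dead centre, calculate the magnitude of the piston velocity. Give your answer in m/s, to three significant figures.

ω = 428.2 rad/s
For an in-line slider-crank, x = r cosθ + √(L² − r² sin²θ), so v = −rω sinθ·[1 + r cosθ/√(L² − r² sin²θ)].
With r = 0.0371 m, L = 0.143 m, θ = 23.1°: √(L² − r² sin²θ) = 0.14226 m.
v = −0.0371·428.2·0.39234·[1 + 0.0371·0.91982/0.14226] = -7.7275 m/s.
|v| = 7.7275 m/s.

7.73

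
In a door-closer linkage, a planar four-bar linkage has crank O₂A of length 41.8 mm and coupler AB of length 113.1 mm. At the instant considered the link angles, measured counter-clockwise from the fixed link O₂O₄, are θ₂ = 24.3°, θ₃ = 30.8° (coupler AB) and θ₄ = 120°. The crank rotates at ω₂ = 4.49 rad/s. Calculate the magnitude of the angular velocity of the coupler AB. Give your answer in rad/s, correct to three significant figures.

1.65

ω₂ = 4.49 rad/s
Differentiating the loop-closure r₂e^{iθ₂}+r₃e^{iθ₃}=r₁+r₄e^{iθ₄} gives r₂ω₂e^{iθ₂}+r₃ω₃e^{iθ₃}=r₄ω₄e^{iθ₄}.
Eliminating the other unknown: ω₃ = r₂ω₂ sin(θ₄−θ₂) / [r₃ sin(θ₃−θ₄)].
Numerator sine = +0.99506; denominator sine = -0.99990.
Result = 0.0418·4.49·(+0.99506) / (0.1131·(-0.99990)) = -1.6514 rad/s; magnitude 1.6514 rad/s.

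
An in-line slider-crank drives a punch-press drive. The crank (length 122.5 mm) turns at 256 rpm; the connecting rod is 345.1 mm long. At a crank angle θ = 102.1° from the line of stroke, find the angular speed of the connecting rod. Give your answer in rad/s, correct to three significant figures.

2.13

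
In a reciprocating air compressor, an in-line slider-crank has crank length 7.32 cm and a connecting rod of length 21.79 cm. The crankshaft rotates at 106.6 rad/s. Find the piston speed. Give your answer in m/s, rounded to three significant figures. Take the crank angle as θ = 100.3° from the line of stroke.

ω = 106.6 rad/s
For an in-line slider-crank, x = r cosθ + √(L² − r² sin²θ), so v = −rω sinθ·[1 + r cosθ/√(L² − r² sin²θ)].
With r = 0.0732 m, L = 0.2179 m, θ = 100.3°: √(L² − r² sin²θ) = 0.20565 m.
v = −0.0732·106.6·0.98389·[1 + 0.0732·-0.17880/0.20565] = -7.1888 m/s.
|v| = 7.1888 m/s.

7.19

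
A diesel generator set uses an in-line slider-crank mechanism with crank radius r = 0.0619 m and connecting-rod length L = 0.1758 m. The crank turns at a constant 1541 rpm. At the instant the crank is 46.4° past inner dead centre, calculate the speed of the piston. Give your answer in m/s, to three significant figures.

9.05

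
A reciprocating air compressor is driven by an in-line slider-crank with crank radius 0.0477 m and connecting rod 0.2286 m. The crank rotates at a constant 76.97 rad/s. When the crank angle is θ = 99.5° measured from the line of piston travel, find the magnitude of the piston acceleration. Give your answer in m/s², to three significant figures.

ω = 76.97 rad/s
x(θ) = r cosθ + √(L² − r² sin²θ); with ω constant, a = ω²·d²x/dθ².
d²x/dθ² = −r cosθ − r²(cos2θ)/√u − r⁴ sin²2θ/(4u^{3/2}),  u = L² − r² sin²θ = 0.0500447 m².
Substituting r = 0.0477 m, L = 0.2286 m, θ = 99.5°: d²x/dθ² = +0.017477 m.
a = ω²·d²x/dθ² = (76.97)²·(+0.017477) = +103.54 m/s²;  |a| = 103.54 m/s².

104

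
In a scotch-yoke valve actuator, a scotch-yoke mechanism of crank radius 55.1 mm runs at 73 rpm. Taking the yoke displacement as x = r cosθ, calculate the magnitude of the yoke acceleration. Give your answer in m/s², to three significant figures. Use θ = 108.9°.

ω = 7.645 rad/s (from 73 rpm).
x = r cosθ ⇒ ẍ = −rω² cosθ (ω constant).
|a| = rω²|cosθ| = 0.0551·(7.645)²·|cos 108.9°| = 1.043 m/s².

1.04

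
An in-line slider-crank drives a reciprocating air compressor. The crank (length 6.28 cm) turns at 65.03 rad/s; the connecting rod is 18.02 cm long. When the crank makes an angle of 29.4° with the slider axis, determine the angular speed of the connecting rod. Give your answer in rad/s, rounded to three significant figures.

20.0

ω = 65.03 rad/s
The rod makes angle φ with the slider axis where L sinφ = r sinθ; differentiating, L cosφ·φ̇ = r ω cosθ.
L cosφ = √(L² − r² sin²θ) = 0.17754 m.
|ω_rod| = r ω |cosθ| / √(L² − r² sin²θ) = 0.0628·65.03·0.87121/0.17754 = 20.04 rad/s.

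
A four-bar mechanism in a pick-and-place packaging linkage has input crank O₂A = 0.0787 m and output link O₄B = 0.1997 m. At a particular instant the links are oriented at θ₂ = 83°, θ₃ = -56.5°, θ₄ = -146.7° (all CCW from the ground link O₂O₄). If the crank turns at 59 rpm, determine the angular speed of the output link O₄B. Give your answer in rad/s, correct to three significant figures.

1.58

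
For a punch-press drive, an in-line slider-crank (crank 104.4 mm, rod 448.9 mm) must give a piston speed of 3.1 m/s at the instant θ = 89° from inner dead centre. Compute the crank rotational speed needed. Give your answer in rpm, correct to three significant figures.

282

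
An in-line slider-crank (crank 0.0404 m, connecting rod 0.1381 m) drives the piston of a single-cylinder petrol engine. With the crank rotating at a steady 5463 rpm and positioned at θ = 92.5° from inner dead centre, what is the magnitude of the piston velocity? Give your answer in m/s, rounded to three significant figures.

22.8

ω = 2π·5463/60 = 572.1 rad/s
For an in-line slider-crank, x = r cosθ + √(L² − r² sin²θ), so v = −rω sinθ·[1 + r cosθ/√(L² − r² sin²θ)].
With r = 0.0404 m, L = 0.1381 m, θ = 92.5°: √(L² − r² sin²θ) = 0.13207 m.
v = −0.0404·572.1·0.99905·[1 + 0.0404·-0.04362/0.13207] = -22.782 m/s.
|v| = 22.782 m/s.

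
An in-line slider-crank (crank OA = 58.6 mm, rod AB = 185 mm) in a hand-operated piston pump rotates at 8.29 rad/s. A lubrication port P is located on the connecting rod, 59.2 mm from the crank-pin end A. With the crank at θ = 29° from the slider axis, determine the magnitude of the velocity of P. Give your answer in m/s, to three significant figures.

ω = 8.29 rad/s.  Crank-pin speed |V_A| = rω = 0.48579 m/s, perpendicular to OA.
Rod angle: sinφ = −(r/L) sinθ ⇒ φ = -8.834°; ω_rod = −rω cosθ/√(L²−r²sin²θ) = -2.3242 rad/s.
V_P = V_A + ω_rod × AP, with AP = 0.0592 m along the rod.
Components: V_Px = −rω sinθ − a·ω_rod·sinφ = -0.25665 m/s;  V_Py = rω cosθ + a·ω_rod·cosφ = +0.28892 m/s.
|V_P| = √(V_Px² + V_Py²) = 0.38645 m/s.

0.386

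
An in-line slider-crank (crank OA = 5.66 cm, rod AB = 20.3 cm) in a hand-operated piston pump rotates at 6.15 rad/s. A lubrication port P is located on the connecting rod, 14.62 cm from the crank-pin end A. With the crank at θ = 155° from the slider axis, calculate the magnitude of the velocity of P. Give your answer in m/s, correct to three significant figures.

ω = 6.15 rad/s.  Crank-pin speed |V_A| = rω = 0.34809 m/s, perpendicular to OA.
Rod angle: sinφ = −(r/L) sinθ ⇒ φ = -6.767°; ω_rod = −rω cosθ/√(L²−r²sin²θ) = +1.565 rad/s.
V_P = V_A + ω_rod × AP, with AP = 0.1462 m along the rod.
Components: V_Px = −rω sinθ − a·ω_rod·sinφ = -0.12015 m/s;  V_Py = rω cosθ + a·ω_rod·cosφ = -0.088271 m/s.
|V_P| = √(V_Px² + V_Py²) = 0.14909 m/s.

0.149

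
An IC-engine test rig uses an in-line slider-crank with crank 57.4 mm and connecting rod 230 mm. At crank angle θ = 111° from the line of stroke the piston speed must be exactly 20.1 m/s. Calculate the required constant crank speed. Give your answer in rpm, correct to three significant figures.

3940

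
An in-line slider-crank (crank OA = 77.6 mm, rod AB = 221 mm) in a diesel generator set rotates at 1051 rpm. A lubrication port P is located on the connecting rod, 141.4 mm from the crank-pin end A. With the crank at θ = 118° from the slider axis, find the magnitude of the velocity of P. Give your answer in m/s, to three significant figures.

6.86

ω = 110.1 rad/s.  Crank-pin speed |V_A| = rω = 8.5407 m/s, perpendicular to OA.
Rod angle: sinφ = −(r/L) sinθ ⇒ φ = -18.061°; ω_rod = −rω cosθ/√(L²−r²sin²θ) = +19.083 rad/s.
V_P = V_A + ω_rod × AP, with AP = 0.1414 m along the rod.
Components: V_Px = −rω sinθ − a·ω_rod·sinφ = -6.7044 m/s;  V_Py = rω cosθ + a·ω_rod·cosφ = -1.4442 m/s.
|V_P| = √(V_Px² + V_Py²) = 6.8582 m/s.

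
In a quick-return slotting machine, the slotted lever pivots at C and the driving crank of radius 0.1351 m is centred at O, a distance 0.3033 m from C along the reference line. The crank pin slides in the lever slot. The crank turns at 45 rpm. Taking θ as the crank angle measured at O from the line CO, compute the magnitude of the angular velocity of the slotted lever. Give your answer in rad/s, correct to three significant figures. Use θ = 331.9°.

ω = 4.712 rad/s (from 45 rpm).
Crank pin A relative to C: A = (d + r cosθ, r sinθ); lever angle φ = atan2(r sinθ, d + r cosθ).
Differentiating tanφ: φ̇ = rω(d cosθ + r)/(d² + r² + 2dr cosθ).
d² + r² + 2dr cosθ = |CA|² = 0.182535 m²;  d cosθ + r = +0.40265 m.
|ω_lever| = |0.1351·4.712·+0.40265| / 0.182535 = 1.4044 rad/s.

1.40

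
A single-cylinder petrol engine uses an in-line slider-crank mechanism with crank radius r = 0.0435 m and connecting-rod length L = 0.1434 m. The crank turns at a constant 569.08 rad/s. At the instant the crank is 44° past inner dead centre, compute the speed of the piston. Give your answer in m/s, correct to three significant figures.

ω = 569.1 rad/s
For an in-line slider-crank, x = r cosθ + √(L² − r² sin²θ), so v = −rω sinθ·[1 + r cosθ/√(L² − r² sin²θ)].
With r = 0.0435 m, L = 0.1434 m, θ = 44°: √(L² − r² sin²θ) = 0.14018 m.
v = −0.0435·569.1·0.69466·[1 + 0.0435·0.71934/0.14018] = -21.035 m/s.
|v| = 21.035 m/s.

21.0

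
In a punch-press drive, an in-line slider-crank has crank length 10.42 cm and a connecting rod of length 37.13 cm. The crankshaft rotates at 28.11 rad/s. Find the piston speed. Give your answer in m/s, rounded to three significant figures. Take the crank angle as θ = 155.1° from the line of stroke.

0.917

ω = 28.11 rad/s
For an in-line slider-crank, x = r cosθ + √(L² − r² sin²θ), so v = −rω sinθ·[1 + r cosθ/√(L² − r² sin²θ)].
With r = 0.1042 m, L = 0.3713 m, θ = 155.1°: √(L² − r² sin²θ) = 0.3687 m.
v = −0.1042·28.11·0.42104·[1 + 0.1042·-0.90704/0.3687] = -0.91711 m/s.
|v| = 0.91711 m/s.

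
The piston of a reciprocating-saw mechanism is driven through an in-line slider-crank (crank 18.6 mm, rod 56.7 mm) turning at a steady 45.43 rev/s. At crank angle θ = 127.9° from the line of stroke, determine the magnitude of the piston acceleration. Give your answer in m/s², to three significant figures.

1040

ω = 2π·45.4 = 285.4 rad/s
x(θ) = r cosθ + √(L² − r² sin²θ); with ω constant, a = ω²·d²x/dθ².
d²x/dθ² = −r cosθ − r²(cos2θ)/√u − r⁴ sin²2θ/(4u^{3/2}),  u = L² − r² sin²θ = 0.00299948 m².
Substituting r = 0.0186 m, L = 0.0567 m, θ = 127.9°: d²x/dθ² = +0.012804 m.
a = ω²·d²x/dθ² = (285.4)²·(+0.012804) = +1043.3 m/s²;  |a| = 1043.3 m/s².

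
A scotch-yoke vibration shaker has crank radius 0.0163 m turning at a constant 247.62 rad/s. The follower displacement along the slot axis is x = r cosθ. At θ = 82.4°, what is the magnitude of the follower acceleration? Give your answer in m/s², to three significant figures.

132

ω = 247.6 rad/s
x = r cosθ ⇒ ẍ = −rω² cosθ (ω constant).
|a| = rω²|cosθ| = 0.0163·(247.6)²·|cos 82.4°| = 132.18 m/s².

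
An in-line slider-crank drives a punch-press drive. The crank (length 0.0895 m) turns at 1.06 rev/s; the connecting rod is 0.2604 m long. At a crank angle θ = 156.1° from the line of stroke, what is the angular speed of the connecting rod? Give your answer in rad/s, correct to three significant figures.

ω = 6.66 rad/s (converted from 1.06 rev/s).
The rod makes angle φ with the slider axis where L sinφ = r sinθ; differentiating, L cosφ·φ̇ = r ω cosθ.
L cosφ = √(L² − r² sin²θ) = 0.25786 m.
|ω_rod| = r ω |cosθ| / √(L² − r² sin²θ) = 0.0895·6.66·0.91425/0.25786 = 2.1134 rad/s.

2.11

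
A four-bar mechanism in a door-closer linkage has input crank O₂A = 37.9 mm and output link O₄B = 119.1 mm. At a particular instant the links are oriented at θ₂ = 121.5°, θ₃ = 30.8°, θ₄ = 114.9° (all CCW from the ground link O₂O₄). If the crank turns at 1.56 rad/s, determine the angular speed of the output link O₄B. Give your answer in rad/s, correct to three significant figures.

ω₂ = 1.56 rad/s
Differentiating the loop-closure r₂e^{iθ₂}+r₃e^{iθ₃}=r₁+r₄e^{iθ₄} gives r₂ω₂e^{iθ₂}+r₃ω₃e^{iθ₃}=r₄ω₄e^{iθ₄}.
Eliminating the other unknown: ω₄ = r₂ω₂ sin(θ₂−θ₃) / [r₄ sin(θ₄−θ₃)].
Numerator sine = +0.99993; denominator sine = +0.99470.
Result = 0.0379·1.56·(+0.99993) / (0.1191·(+0.99470)) = +0.49903 rad/s; magnitude 0.49903 rad/s.

0.499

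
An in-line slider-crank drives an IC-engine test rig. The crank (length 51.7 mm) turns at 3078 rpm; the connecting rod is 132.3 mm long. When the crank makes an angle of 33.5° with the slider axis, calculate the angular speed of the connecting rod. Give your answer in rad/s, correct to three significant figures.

ω = 322.3 rad/s (converted from 3078 rpm).
The rod makes angle φ with the slider axis where L sinφ = r sinθ; differentiating, L cosφ·φ̇ = r ω cosθ.
L cosφ = √(L² − r² sin²θ) = 0.12919 m.
|ω_rod| = r ω |cosθ| / √(L² − r² sin²θ) = 0.0517·322.3·0.83389/0.12919 = 107.57 rad/s.

108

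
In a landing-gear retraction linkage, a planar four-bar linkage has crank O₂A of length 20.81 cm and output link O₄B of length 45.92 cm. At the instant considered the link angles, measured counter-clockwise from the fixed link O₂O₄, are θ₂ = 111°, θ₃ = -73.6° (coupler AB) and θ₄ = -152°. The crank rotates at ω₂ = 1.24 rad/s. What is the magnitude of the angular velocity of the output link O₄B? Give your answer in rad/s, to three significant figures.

0.0460

ω₂ = 1.24 rad/s
Differentiating the loop-closure r₂e^{iθ₂}+r₃e^{iθ₃}=r₁+r₄e^{iθ₄} gives r₂ω₂e^{iθ₂}+r₃ω₃e^{iθ₃}=r₄ω₄e^{iθ₄}.
Eliminating the other unknown: ω₄ = r₂ω₂ sin(θ₂−θ₃) / [r₄ sin(θ₄−θ₃)].
Numerator sine = -0.08020; denominator sine = -0.97958.
Result = 0.2081·1.24·(-0.08020) / (0.4592·(-0.97958)) = +0.046007 rad/s; magnitude 0.046007 rad/s.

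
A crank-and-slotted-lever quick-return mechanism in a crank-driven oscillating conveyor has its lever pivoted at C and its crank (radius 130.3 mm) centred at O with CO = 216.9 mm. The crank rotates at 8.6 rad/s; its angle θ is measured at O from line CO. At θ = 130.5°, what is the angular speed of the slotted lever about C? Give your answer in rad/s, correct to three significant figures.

0.433

ω = 8.6 rad/s
Crank pin A relative to C: A = (d + r cosθ, r sinθ); lever angle φ = atan2(r sinθ, d + r cosθ).
Differentiating tanφ: φ̇ = rω(d cosθ + r)/(d² + r² + 2dr cosθ).
d² + r² + 2dr cosθ = |CA|² = 0.0273142 m²;  d cosθ + r = -0.010565 m.
|ω_lever| = |0.1303·8.6·-0.010565| / 0.0273142 = 0.43345 rad/s.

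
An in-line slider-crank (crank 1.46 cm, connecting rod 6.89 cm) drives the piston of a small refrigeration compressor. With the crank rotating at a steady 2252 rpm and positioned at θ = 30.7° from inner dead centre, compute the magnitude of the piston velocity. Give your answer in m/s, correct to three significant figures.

2.08

ω = 2π·2252/60 = 235.8 rad/s
For an in-line slider-crank, x = r cosθ + √(L² − r² sin²θ), so v = −rω sinθ·[1 + r cosθ/√(L² − r² sin²θ)].
With r = 0.0146 m, L = 0.0689 m, θ = 30.7°: √(L² − r² sin²θ) = 0.068496 m.
v = −0.0146·235.8·0.51054·[1 + 0.0146·0.85985/0.068496] = -2.08 m/s.
|v| = 2.08 m/s.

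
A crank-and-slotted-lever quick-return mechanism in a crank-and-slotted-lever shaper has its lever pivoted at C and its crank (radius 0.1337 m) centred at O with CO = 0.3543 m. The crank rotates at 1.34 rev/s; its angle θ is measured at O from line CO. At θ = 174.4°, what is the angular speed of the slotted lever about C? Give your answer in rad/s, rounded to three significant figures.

ω = 8.419 rad/s (from 1.34 rev/s).
Crank pin A relative to C: A = (d + r cosθ, r sinθ); lever angle φ = atan2(r sinθ, d + r cosθ).
Differentiating tanφ: φ̇ = rω(d cosθ + r)/(d² + r² + 2dr cosθ).
d² + r² + 2dr cosθ = |CA|² = 0.0491165 m²;  d cosθ + r = -0.21891 m.
|ω_lever| = |0.1337·8.419·-0.21891| / 0.0491165 = 5.0171 rad/s.

5.02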